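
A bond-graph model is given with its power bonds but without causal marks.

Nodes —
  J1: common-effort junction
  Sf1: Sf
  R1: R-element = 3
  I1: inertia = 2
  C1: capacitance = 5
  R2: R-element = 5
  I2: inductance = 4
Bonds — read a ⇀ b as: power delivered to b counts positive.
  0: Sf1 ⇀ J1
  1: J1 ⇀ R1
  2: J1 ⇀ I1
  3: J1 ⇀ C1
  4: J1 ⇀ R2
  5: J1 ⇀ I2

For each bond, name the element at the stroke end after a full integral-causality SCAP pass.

bond 0 stroke at Sf1  (source Sf1 imposes f)
bond 2 stroke at I1  (I1 integral (f out))
bond 3 stroke at J1  (prefer integral on C1)
bond 1 stroke at R1  (J1: bond 3 brought effort, rest push out)
bond 4 stroke at R2  (J1 effort already set via bond 3)
bond 5 stroke at I2  (J1: bond 3 brought effort, rest push out)

bond 0 stroke at Sf1
bond 1 stroke at R1
bond 2 stroke at I1
bond 3 stroke at J1
bond 4 stroke at R2
bond 5 stroke at I2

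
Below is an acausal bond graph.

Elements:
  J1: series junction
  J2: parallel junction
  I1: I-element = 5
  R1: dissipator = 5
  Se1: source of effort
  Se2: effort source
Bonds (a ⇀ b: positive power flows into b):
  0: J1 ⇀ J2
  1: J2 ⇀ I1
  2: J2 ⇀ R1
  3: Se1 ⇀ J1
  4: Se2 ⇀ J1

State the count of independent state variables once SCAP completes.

b3 stroke→J1  (Se1 fixes effort; stroke away)
b4 stroke→J1  (Se2: effort source, stroke at far end)
b0 stroke→J2  (J1 needs exactly one f-in)
b1 stroke→I1  (common-e at J2 fixed by 0)
b2 stroke→R1  (J2: bond 0 brought effort, rest push out)

1  (I1 all integral)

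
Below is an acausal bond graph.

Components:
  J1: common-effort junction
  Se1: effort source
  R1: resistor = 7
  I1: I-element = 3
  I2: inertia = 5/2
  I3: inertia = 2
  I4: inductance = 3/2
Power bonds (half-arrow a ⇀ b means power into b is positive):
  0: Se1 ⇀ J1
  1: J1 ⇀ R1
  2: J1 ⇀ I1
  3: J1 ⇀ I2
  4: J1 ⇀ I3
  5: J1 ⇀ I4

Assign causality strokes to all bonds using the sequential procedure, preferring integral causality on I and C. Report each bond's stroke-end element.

b0 →J1
b1 →R1
b2 →I1
b3 →I2
b4 →I3
b5 →I4

β0 |J1  (Se1 fixes effort; stroke away)
β1 |R1  (0-jn J1 has e-setter on 0)
β2 |I1  (J1: bond 0 brought effort, rest push out)
β3 |I2  (common-e at J1 fixed by 0)
β4 |I3  (0-jn J1 has e-setter on 0)
β5 |I4  (J1 effort already set via bond 0)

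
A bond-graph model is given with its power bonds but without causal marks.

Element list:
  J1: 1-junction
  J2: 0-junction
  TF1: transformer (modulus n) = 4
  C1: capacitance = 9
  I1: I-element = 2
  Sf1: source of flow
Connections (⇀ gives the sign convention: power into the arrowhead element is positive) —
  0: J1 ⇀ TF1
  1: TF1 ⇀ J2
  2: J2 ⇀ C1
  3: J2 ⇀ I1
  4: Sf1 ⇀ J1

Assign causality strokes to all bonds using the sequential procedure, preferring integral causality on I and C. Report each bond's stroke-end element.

bond 4 |Sf1  (Sf1 fixes flow; stroke at Sf1)
bond 0 |J1  (common-f at J1 fixed by 4)
bond 1 |TF1  (TF1 one-in-one-out from 0)
bond 2 |J2  (prefer integral on C1)
bond 3 |I1  (J2: bond 2 brought effort, rest push out)

b0 →J1
b1 →TF1
b2 →J2
b3 →I1
b4 →Sf1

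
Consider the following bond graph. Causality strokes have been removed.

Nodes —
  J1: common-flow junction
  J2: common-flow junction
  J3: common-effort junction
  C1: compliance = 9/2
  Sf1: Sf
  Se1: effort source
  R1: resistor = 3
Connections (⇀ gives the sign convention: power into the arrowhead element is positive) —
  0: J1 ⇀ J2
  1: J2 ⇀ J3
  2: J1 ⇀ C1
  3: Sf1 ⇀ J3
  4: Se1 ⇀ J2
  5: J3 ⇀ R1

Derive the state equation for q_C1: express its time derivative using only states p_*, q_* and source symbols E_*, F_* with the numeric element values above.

b3 stroke→Sf1  (Sf1: flow source, stroke at near end)
b4 stroke→J2  (source Se1 imposes e)
b2 stroke→J1  (C1 integral (e out))
b0 stroke→J2  (J1 needs exactly one f-in)
b1 stroke→J3  (only one flow-in slot at J2)
b5 stroke→R1  (0-jn J3 has e-setter on 1)

dq_C1/dt = E_Se1/3 - F_Sf1 - 2*q_C1/27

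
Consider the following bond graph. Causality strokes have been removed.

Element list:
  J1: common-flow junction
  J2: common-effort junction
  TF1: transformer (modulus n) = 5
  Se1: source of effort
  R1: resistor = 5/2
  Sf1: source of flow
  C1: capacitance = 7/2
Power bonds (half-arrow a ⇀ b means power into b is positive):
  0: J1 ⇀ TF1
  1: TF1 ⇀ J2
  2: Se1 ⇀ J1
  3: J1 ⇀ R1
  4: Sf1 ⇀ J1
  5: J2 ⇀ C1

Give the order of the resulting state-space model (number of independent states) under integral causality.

β2 →J1  (source Se1 imposes e)
β4 →Sf1  (source Sf1 imposes f)
β0 →J1  (common-f at J1 fixed by 4)
β3 →J1  (J1: bond 4 brought flow, rest push out)
β1 →TF1  (through TF1, causality passes straight; one stroke at TF1)
β5 →J2  (closing 0-jn rule on J2)

1  (C1 all integral)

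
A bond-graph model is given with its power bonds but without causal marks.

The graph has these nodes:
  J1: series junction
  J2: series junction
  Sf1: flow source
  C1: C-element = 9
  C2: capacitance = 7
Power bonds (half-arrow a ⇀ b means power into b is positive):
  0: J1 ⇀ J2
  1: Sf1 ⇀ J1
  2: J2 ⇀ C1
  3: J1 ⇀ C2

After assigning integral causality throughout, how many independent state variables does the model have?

bond 1 stroke at Sf1  (Sf1: flow source, stroke at near end)
bond 0 stroke at J1  (J1 flow already set via bond 1)
bond 3 stroke at J1  (1-jn J1 has f-setter on 1)
bond 2 stroke at J2  (common-f at J2 fixed by 0)

2  (C1, C2 all integral)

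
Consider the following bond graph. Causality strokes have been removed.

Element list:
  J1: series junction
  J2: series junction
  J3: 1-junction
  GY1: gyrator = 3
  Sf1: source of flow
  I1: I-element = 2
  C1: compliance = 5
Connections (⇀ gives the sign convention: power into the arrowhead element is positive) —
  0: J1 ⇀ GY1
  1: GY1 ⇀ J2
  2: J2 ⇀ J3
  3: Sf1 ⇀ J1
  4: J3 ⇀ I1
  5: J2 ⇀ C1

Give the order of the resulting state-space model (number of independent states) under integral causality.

#3 stroke→Sf1  (Sf1 (Sf) sets flow on bond)
#0 stroke→J1  (J1: bond 3 brought flow, rest push out)
#1 stroke→J2  (through GY1, causality inverts; strokes same side of GY1)
#4 stroke→I1  (I1 integral (f out))
#2 stroke→J3  (common-f at J3 fixed by 4)
#5 stroke→J2  (1-jn J2 has f-setter on 2)

2  (C1, I1 all integral)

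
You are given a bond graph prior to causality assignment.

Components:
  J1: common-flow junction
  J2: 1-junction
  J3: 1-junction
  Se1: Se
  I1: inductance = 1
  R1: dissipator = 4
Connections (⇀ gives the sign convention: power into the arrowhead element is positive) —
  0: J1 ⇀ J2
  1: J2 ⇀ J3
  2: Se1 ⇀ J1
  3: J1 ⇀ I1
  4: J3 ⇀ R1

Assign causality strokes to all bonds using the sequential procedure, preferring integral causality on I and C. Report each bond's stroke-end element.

bond 2 stroke→J1  (source Se1 imposes e)
bond 3 stroke→I1  (I1 integral (f out))
bond 0 stroke→J1  (common-f at J1 fixed by 3)
bond 1 stroke→J2  (1-jn J2 has f-setter on 0)
bond 4 stroke→J3  (J3: bond 1 brought flow, rest push out)

#0 |J1
#1 |J2
#2 |J1
#3 |I1
#4 |J3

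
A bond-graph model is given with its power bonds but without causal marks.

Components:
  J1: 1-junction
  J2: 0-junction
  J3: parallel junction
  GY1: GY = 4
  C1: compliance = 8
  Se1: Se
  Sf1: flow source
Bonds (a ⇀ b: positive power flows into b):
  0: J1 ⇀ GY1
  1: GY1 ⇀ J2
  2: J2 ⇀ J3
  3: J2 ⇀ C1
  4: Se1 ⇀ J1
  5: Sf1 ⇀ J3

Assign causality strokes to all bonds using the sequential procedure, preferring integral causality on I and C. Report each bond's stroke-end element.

bond 0 stroke at GY1
bond 1 stroke at GY1
bond 2 stroke at J3
bond 3 stroke at J2
bond 4 stroke at J1
bond 5 stroke at Sf1

b4 stroke at J1  (source Se1 imposes e)
b5 stroke at Sf1  (Sf1 (Sf) sets flow on bond)
b0 stroke at GY1  (J1: last free bond brings flow in)
b2 stroke at J3  (only one effort-in slot at J3)
b1 stroke at GY1  (GY1 both-in/both-out from 0)
b3 stroke at J2  (J2 needs exactly one e-in)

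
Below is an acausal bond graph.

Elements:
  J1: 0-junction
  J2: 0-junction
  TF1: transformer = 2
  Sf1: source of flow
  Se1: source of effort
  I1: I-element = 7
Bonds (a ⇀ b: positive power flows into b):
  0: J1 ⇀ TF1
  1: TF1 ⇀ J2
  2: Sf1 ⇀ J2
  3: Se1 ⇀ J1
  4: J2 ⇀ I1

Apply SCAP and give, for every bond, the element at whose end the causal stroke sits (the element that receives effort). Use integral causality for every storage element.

b0 →TF1
b1 →J2
b2 →Sf1
b3 →J1
b4 →I1

bond 2 →Sf1  (source Sf1 imposes f)
bond 3 →J1  (Se1 fixes effort; stroke away)
bond 0 →TF1  (J1 effort already set via bond 3)
bond 1 →J2  (TF1: transformer flips bond 0)
bond 4 →I1  (J2: bond 1 brought effort, rest push out)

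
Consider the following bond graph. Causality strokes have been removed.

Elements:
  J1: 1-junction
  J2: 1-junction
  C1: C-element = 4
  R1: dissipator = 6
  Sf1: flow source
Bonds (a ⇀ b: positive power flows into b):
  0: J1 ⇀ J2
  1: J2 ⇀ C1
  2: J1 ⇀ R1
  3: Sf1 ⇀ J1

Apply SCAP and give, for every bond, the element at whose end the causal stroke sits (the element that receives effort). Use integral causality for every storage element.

β0 |J1
β1 |J2
β2 |J1
β3 |Sf1

β3 →Sf1  (source Sf1 imposes f)
β0 →J1  (common-f at J1 fixed by 3)
β2 →J1  (J1 flow already set via bond 3)
β1 →J2  (J2 flow already set via bond 0)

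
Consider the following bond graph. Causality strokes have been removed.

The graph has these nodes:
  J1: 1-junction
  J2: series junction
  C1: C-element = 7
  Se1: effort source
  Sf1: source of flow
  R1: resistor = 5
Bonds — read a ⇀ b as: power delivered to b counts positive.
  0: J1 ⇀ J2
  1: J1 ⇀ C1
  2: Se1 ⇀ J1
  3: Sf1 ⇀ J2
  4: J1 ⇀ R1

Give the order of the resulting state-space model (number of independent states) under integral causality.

1  (C1 all integral)

#2 |J1  (Se1 fixes effort; stroke away)
#3 |Sf1  (source Sf1 imposes f)
#0 |J2  (J2: bond 3 brought flow, rest push out)
#1 |J1  (common-f at J1 fixed by 0)
#4 |J1  (1-jn J1 has f-setter on 0)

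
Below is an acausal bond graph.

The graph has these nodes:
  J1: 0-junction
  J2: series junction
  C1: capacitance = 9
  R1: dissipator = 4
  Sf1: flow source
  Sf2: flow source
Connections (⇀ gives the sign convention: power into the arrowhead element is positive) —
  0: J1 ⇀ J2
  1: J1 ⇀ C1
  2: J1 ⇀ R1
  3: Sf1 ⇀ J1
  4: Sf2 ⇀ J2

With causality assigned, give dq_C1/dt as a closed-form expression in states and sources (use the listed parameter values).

dq_C1/dt = F_Sf1 - F_Sf2 - q_C1/36

b3 |Sf1  (Sf1: flow source, stroke at near end)
b4 |Sf2  (Sf2 fixes flow; stroke at Sf2)
b0 |J2  (J2: bond 4 brought flow, rest push out)
b1 |J1  (prefer integral on C1)
b2 |R1  (common-e at J1 fixed by 1)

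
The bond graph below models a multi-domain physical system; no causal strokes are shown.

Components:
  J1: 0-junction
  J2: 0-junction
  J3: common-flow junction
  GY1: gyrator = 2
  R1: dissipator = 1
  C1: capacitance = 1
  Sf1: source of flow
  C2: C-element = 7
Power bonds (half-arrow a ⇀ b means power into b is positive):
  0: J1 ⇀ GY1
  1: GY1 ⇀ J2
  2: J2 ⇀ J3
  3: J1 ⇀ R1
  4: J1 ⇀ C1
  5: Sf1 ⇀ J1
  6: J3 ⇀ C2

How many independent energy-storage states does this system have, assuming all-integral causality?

2  (C1, C2 all integral)

b5 stroke at Sf1  (Sf1 (Sf) sets flow on bond)
b4 stroke at J1  (C1: C, integral causality)
b0 stroke at GY1  (0-jn J1 has e-setter on 4)
b3 stroke at R1  (0-jn J1 has e-setter on 4)
b1 stroke at GY1  (through GY1, causality inverts; strokes same side of GY1)
b2 stroke at J2  (J2 needs exactly one e-in)
b6 stroke at J3  (J3: bond 2 brought flow, rest push out)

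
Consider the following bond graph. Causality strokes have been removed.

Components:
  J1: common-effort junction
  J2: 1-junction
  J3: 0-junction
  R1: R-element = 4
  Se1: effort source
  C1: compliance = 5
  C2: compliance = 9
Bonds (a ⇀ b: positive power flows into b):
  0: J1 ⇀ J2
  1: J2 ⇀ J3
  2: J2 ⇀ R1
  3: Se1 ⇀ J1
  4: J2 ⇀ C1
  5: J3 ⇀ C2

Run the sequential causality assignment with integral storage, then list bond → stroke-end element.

b3 |J1  (Se1: effort source, stroke at far end)
b0 |J2  (J1: bond 3 brought effort, rest push out)
b4 |J2  (C1 integral (e out))
b5 |J3  (C2 outputs effort q/C2)
b1 |J2  (J3 effort already set via bond 5)
b2 |R1  (J2 needs exactly one f-in)

bond 0 stroke→J2
bond 1 stroke→J2
bond 2 stroke→R1
bond 3 stroke→J1
bond 4 stroke→J2
bond 5 stroke→J3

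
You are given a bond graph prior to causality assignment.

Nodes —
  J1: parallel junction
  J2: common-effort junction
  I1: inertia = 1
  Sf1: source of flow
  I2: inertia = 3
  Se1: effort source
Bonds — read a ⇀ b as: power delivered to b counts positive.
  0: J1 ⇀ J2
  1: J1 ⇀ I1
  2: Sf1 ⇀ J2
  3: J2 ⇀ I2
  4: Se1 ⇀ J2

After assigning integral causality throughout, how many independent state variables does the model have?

b2 stroke→Sf1  (Sf1: flow source, stroke at near end)
b4 stroke→J2  (Se1: effort source, stroke at far end)
b0 stroke→J1  (0-jn J2 has e-setter on 4)
b3 stroke→I2  (0-jn J2 has e-setter on 4)
b1 stroke→I1  (J1: bond 0 brought effort, rest push out)

2  (I1, I2 all integral)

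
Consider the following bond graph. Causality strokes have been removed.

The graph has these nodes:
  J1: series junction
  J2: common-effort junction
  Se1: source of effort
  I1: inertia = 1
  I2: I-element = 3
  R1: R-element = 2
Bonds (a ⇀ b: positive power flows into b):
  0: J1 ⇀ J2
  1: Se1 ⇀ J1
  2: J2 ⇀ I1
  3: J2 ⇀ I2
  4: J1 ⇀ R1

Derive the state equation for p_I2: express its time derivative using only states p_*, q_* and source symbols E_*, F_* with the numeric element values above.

bond 1 stroke at J1  (Se1 fixes effort; stroke away)
bond 2 stroke at I1  (I1 outputs flow p/I1)
bond 3 stroke at I2  (I2: I, integral causality)
bond 0 stroke at J2  (J2 needs exactly one e-in)
bond 4 stroke at J1  (J1: bond 0 brought flow, rest push out)

dp_I2/dt = E_Se1 - 2*p_I1 - 2*p_I2/3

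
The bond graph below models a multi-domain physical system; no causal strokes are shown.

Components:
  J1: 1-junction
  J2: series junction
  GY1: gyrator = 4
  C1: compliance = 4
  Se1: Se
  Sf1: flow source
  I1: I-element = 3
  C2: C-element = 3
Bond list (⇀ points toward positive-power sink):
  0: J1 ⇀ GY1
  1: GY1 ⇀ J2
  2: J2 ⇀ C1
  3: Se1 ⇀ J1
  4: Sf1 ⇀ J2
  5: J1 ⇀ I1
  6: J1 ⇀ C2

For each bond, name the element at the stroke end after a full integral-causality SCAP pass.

bond 0 →J1
bond 1 →J2
bond 2 →J2
bond 3 →J1
bond 4 →Sf1
bond 5 →I1
bond 6 →J1

bond 3 stroke at J1  (Se1 fixes effort; stroke away)
bond 4 stroke at Sf1  (Sf1: flow source, stroke at near end)
bond 1 stroke at J2  (J2 flow already set via bond 4)
bond 2 stroke at J2  (1-jn J2 has f-setter on 4)
bond 0 stroke at J1  (GY1: gyrator matches bond 1)
bond 5 stroke at I1  (prefer integral on I1)
bond 6 stroke at J1  (1-jn J1 has f-setter on 5)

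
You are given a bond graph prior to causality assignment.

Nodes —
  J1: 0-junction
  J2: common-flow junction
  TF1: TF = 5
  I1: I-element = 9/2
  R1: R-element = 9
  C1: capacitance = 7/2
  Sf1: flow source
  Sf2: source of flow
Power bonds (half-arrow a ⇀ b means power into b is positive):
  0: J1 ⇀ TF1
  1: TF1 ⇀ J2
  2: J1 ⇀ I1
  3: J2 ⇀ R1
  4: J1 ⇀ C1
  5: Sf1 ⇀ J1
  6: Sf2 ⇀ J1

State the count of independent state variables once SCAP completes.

2  (C1, I1 all integral)

β5 stroke at Sf1  (source Sf1 imposes f)
β6 stroke at Sf2  (source Sf2 imposes f)
β2 stroke at I1  (I1 integral (f out))
β4 stroke at J1  (C1: C, integral causality)
β0 stroke at TF1  (J1: bond 4 brought effort, rest push out)
β1 stroke at J2  (through TF1, causality passes straight; one stroke at TF1)
β3 stroke at R1  (J2 needs exactly one f-in)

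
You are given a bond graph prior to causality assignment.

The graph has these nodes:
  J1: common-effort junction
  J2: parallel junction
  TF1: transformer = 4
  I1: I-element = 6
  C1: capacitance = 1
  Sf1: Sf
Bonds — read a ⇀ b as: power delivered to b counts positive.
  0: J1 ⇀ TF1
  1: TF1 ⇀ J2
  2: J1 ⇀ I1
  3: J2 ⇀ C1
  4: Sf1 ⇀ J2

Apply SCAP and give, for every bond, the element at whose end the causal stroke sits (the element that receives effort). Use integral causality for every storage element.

bond 0 →J1
bond 1 →TF1
bond 2 →I1
bond 3 →J2
bond 4 →Sf1

b4 stroke→Sf1  (Sf1 (Sf) sets flow on bond)
b2 stroke→I1  (I1: I, integral causality)
b0 stroke→J1  (only one effort-in slot at J1)
b1 stroke→TF1  (TF TF1: opposite of bond 0)
b3 stroke→J2  (J2 needs exactly one e-in)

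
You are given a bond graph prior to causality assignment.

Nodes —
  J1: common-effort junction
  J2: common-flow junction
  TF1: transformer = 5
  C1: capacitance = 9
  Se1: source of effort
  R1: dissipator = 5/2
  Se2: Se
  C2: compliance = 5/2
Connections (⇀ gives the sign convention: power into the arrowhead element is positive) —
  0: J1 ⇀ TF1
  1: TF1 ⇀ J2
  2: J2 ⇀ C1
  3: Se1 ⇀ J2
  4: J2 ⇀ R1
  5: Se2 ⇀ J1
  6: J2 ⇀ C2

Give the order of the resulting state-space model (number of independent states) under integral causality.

2  (C1, C2 all integral)

bond 3 |J2  (Se1 (Se) sets effort on bond)
bond 5 |J1  (source Se2 imposes e)
bond 0 |TF1  (0-jn J1 has e-setter on 5)
bond 1 |J2  (TF TF1: opposite of bond 0)
bond 2 |J2  (C1 integral (e out))
bond 6 |J2  (prefer integral on C2)
bond 4 |R1  (closing 1-jn rule on J2)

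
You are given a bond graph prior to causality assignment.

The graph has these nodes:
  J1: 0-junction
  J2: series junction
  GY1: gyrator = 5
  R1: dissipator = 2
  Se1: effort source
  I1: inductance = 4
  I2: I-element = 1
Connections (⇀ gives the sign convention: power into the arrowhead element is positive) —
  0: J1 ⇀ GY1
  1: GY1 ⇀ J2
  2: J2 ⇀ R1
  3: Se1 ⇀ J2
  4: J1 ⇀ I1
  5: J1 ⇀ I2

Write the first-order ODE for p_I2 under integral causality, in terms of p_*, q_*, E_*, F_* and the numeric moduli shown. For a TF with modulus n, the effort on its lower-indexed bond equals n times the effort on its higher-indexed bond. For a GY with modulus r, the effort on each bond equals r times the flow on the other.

b3 stroke at J2  (Se1 (Se) sets effort on bond)
b4 stroke at I1  (prefer integral on I1)
b5 stroke at I2  (I2 integral (f out))
b0 stroke at J1  (J1 needs exactly one e-in)
b1 stroke at J2  (through GY1, causality inverts; strokes same side of GY1)
b2 stroke at R1  (J2 needs exactly one f-in)

dp_I2/dt = 5*E_Se1/2 - 25*p_I1/8 - 25*p_I2/2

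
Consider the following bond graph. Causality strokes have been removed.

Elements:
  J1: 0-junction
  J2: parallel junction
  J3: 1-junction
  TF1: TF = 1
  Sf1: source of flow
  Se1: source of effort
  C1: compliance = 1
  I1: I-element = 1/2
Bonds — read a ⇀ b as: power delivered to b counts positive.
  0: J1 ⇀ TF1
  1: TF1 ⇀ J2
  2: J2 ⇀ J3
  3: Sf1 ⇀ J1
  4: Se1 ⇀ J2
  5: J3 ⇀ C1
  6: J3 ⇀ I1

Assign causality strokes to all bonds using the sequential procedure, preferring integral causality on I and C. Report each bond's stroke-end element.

β0 →J1
β1 →TF1
β2 →J3
β3 →Sf1
β4 →J2
β5 →J3
β6 →I1

β3 stroke→Sf1  (source Sf1 imposes f)
β4 stroke→J2  (source Se1 imposes e)
β0 stroke→J1  (only one effort-in slot at J1)
β1 stroke→TF1  (common-e at J2 fixed by 4)
β2 stroke→J3  (J2 effort already set via bond 4)
β5 stroke→J3  (prefer integral on C1)
β6 stroke→I1  (J3: last free bond brings flow in)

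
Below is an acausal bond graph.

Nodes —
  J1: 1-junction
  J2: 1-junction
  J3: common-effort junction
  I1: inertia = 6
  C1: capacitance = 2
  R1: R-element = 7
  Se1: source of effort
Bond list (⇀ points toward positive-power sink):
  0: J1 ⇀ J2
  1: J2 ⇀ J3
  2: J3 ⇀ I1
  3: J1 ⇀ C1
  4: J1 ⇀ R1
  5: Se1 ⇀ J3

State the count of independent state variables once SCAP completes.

2  (C1, I1 all integral)

b5 |J3  (Se1 fixes effort; stroke away)
b1 |J2  (J3 effort already set via bond 5)
b2 |I1  (common-e at J3 fixed by 5)
b0 |J1  (J2 needs exactly one f-in)
b3 |J1  (prefer integral on C1)
b4 |R1  (only one flow-in slot at J1)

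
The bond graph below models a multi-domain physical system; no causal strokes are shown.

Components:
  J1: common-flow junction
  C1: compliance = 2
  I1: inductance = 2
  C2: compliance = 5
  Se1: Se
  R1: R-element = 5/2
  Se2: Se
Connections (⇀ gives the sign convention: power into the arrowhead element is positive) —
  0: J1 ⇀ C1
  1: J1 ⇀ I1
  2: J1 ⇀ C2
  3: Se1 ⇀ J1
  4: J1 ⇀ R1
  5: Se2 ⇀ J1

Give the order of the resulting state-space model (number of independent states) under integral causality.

3  (C1, C2, I1 all integral)

b3 →J1  (source Se1 imposes e)
b5 →J1  (Se2 fixes effort; stroke away)
b0 →J1  (C1 outputs effort q/C1)
b1 →I1  (I1 outputs flow p/I1)
b2 →J1  (1-jn J1 has f-setter on 1)
b4 →J1  (J1: bond 1 brought flow, rest push out)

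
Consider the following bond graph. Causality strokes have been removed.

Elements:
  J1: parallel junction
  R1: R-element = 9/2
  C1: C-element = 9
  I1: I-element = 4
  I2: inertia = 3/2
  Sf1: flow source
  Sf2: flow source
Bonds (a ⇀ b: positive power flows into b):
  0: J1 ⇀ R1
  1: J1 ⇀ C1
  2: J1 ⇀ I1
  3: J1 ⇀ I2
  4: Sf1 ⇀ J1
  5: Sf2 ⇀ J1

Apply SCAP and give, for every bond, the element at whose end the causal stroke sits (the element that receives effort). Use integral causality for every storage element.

β0 |R1
β1 |J1
β2 |I1
β3 |I2
β4 |Sf1
β5 |Sf2

β4 |Sf1  (Sf1 fixes flow; stroke at Sf1)
β5 |Sf2  (source Sf2 imposes f)
β1 |J1  (C1: C, integral causality)
β0 |R1  (J1 effort already set via bond 1)
β2 |I1  (common-e at J1 fixed by 1)
β3 |I2  (J1 effort already set via bond 1)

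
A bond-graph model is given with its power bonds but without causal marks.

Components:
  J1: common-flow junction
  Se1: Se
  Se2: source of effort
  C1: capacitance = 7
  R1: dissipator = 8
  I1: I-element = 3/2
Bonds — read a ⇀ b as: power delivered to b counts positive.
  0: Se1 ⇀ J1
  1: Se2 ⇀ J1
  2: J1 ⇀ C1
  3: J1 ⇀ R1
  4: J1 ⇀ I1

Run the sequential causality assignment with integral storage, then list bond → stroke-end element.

b0 |J1
b1 |J1
b2 |J1
b3 |J1
b4 |I1

bond 0 →J1  (Se1 fixes effort; stroke away)
bond 1 →J1  (source Se2 imposes e)
bond 2 →J1  (C1 integral (e out))
bond 4 →I1  (I1 integral (f out))
bond 3 →J1  (1-jn J1 has f-setter on 4)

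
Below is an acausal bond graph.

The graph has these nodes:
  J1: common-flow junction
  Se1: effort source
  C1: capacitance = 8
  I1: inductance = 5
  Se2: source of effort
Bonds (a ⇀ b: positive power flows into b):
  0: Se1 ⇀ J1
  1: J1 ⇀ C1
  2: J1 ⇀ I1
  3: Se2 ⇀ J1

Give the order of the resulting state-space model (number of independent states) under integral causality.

2  (C1, I1 all integral)

#0 →J1  (Se1 (Se) sets effort on bond)
#3 →J1  (Se2 (Se) sets effort on bond)
#1 →J1  (C1 integral (e out))
#2 →I1  (closing 1-jn rule on J1)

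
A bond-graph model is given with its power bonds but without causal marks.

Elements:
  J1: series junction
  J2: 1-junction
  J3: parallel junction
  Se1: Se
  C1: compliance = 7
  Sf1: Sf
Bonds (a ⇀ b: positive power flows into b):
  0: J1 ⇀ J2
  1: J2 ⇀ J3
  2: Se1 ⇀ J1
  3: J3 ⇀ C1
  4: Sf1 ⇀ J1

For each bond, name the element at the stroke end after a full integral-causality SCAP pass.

b2 stroke→J1  (source Se1 imposes e)
b4 stroke→Sf1  (Sf1 (Sf) sets flow on bond)
b0 stroke→J1  (1-jn J1 has f-setter on 4)
b1 stroke→J2  (J2 flow already set via bond 0)
b3 stroke→J3  (J3: last free bond brings effort in)

bond 0 stroke at J1
bond 1 stroke at J2
bond 2 stroke at J1
bond 3 stroke at J3
bond 4 stroke at Sf1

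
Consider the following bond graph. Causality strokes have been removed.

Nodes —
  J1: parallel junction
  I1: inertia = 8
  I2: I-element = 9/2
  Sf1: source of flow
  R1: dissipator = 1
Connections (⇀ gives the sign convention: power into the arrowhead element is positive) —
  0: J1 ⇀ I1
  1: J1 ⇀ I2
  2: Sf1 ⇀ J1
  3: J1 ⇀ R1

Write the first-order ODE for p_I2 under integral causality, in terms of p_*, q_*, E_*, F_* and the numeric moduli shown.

dp_I2/dt = F_Sf1 - p_I1/8 - 2*p_I2/9

bond 2 stroke at Sf1  (Sf1 fixes flow; stroke at Sf1)
bond 0 stroke at I1  (I1 outputs flow p/I1)
bond 1 stroke at I2  (I2: I, integral causality)
bond 3 stroke at J1  (only one effort-in slot at J1)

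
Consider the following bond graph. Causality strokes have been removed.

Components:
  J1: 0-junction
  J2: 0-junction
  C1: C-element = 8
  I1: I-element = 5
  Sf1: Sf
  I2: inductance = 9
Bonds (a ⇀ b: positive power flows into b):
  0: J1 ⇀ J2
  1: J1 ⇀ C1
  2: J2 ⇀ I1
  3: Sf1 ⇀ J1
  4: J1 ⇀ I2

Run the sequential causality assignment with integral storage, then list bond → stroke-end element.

bond 0 →J2
bond 1 →J1
bond 2 →I1
bond 3 →Sf1
bond 4 →I2

bond 3 stroke→Sf1  (Sf1 (Sf) sets flow on bond)
bond 1 stroke→J1  (prefer integral on C1)
bond 0 stroke→J2  (0-jn J1 has e-setter on 1)
bond 4 stroke→I2  (common-e at J1 fixed by 1)
bond 2 stroke→I1  (J2 effort already set via bond 0)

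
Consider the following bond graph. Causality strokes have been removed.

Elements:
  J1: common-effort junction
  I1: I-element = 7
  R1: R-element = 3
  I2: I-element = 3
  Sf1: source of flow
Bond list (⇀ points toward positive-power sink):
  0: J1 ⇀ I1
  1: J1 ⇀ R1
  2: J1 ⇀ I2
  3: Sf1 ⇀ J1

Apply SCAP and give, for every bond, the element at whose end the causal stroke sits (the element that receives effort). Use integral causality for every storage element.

bond 0 stroke→I1
bond 1 stroke→J1
bond 2 stroke→I2
bond 3 stroke→Sf1

β3 stroke at Sf1  (Sf1 (Sf) sets flow on bond)
β0 stroke at I1  (prefer integral on I1)
β2 stroke at I2  (I2 outputs flow p/I2)
β1 stroke at J1  (J1 needs exactly one e-in)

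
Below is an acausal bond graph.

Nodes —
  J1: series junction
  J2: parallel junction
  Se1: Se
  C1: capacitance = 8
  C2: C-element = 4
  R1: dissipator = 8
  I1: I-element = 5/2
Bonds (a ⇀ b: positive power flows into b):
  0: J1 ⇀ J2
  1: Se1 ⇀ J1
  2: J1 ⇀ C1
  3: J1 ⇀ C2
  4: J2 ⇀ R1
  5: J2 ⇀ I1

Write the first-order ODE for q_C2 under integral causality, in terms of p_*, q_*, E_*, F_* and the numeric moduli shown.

dq_C2/dt = E_Se1/8 + 2*p_I1/5 - q_C1/64 - q_C2/32

bond 1 →J1  (Se1 fixes effort; stroke away)
bond 2 →J1  (C1 integral (e out))
bond 3 →J1  (C2 integral (e out))
bond 0 →J2  (only one flow-in slot at J1)
bond 4 →R1  (common-e at J2 fixed by 0)
bond 5 →I1  (J2: bond 0 brought effort, rest push out)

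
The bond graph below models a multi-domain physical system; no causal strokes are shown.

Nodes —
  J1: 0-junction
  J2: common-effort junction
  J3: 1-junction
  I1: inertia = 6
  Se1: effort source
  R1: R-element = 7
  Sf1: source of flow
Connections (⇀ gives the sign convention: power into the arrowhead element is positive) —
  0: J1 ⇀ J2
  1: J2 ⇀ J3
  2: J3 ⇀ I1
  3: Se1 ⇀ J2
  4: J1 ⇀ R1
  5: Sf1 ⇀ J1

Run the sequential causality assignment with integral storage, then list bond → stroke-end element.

#3 stroke at J2  (Se1: effort source, stroke at far end)
#5 stroke at Sf1  (Sf1 fixes flow; stroke at Sf1)
#0 stroke at J1  (J2 effort already set via bond 3)
#1 stroke at J3  (J2 effort already set via bond 3)
#2 stroke at I1  (J3: last free bond brings flow in)
#4 stroke at R1  (J1 effort already set via bond 0)

β0 |J1
β1 |J3
β2 |I1
β3 |J2
β4 |R1
β5 |Sf1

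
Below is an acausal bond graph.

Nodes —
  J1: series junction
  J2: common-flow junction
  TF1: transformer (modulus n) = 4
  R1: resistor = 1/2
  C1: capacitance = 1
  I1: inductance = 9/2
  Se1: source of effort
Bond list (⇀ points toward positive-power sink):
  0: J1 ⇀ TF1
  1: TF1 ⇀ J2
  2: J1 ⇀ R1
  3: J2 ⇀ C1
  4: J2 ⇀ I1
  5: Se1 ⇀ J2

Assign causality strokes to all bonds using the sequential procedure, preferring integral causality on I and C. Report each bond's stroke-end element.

bond 0 →TF1
bond 1 →J2
bond 2 →J1
bond 3 →J2
bond 4 →I1
bond 5 →J2

#5 stroke at J2  (Se1: effort source, stroke at far end)
#3 stroke at J2  (prefer integral on C1)
#4 stroke at I1  (prefer integral on I1)
#1 stroke at J2  (1-jn J2 has f-setter on 4)
#0 stroke at TF1  (TF1 one-in-one-out from 1)
#2 stroke at J1  (1-jn J1 has f-setter on 0)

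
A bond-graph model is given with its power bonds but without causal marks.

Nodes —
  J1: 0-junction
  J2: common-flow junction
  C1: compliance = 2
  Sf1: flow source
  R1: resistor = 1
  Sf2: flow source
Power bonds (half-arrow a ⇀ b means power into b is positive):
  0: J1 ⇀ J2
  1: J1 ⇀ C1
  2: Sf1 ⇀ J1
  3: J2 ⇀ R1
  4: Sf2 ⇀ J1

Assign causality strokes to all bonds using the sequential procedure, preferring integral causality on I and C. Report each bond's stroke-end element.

β0 stroke at J2
β1 stroke at J1
β2 stroke at Sf1
β3 stroke at R1
β4 stroke at Sf2

b2 stroke at Sf1  (Sf1 fixes flow; stroke at Sf1)
b4 stroke at Sf2  (Sf2 (Sf) sets flow on bond)
b1 stroke at J1  (C1 integral (e out))
b0 stroke at J2  (J1: bond 1 brought effort, rest push out)
b3 stroke at R1  (J2 needs exactly one f-in)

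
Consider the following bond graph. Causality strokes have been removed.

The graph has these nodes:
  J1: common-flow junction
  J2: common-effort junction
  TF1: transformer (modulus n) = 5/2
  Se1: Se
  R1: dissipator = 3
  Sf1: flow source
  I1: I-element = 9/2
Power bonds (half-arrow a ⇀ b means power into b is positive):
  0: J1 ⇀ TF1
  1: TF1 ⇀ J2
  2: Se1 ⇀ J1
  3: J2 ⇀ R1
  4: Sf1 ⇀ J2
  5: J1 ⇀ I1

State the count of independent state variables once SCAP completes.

1  (I1 all integral)

b2 →J1  (Se1 (Se) sets effort on bond)
b4 →Sf1  (Sf1 fixes flow; stroke at Sf1)
b5 →I1  (prefer integral on I1)
b0 →J1  (common-f at J1 fixed by 5)
b1 →TF1  (TF TF1: opposite of bond 0)
b3 →J2  (only one effort-in slot at J2)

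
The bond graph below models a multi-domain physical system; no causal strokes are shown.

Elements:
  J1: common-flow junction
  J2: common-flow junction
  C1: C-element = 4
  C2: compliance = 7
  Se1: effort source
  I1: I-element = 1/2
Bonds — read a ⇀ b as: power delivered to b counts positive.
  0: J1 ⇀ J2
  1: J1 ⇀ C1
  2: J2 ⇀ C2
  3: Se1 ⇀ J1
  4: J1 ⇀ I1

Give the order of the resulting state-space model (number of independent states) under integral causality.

bond 3 →J1  (Se1 fixes effort; stroke away)
bond 1 →J1  (prefer integral on C1)
bond 2 →J2  (C2: C, integral causality)
bond 0 →J1  (only one flow-in slot at J2)
bond 4 →I1  (J1: last free bond brings flow in)

3  (C1, C2, I1 all integral)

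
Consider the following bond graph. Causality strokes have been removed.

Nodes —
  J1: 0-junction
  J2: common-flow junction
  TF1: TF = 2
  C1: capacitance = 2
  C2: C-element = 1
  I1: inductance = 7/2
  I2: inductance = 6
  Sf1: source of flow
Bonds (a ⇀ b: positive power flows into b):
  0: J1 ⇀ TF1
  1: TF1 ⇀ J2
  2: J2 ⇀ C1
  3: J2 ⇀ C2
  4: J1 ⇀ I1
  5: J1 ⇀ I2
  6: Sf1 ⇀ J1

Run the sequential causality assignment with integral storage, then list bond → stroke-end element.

bond 6 stroke→Sf1  (Sf1: flow source, stroke at near end)
bond 2 stroke→J2  (prefer integral on C1)
bond 3 stroke→J2  (C2 outputs effort q/C2)
bond 1 stroke→TF1  (J2: last free bond brings flow in)
bond 0 stroke→J1  (TF1 one-in-one-out from 1)
bond 4 stroke→I1  (J1 effort already set via bond 0)
bond 5 stroke→I2  (J1 effort already set via bond 0)

b0 stroke→J1
b1 stroke→TF1
b2 stroke→J2
b3 stroke→J2
b4 stroke→I1
b5 stroke→I2
b6 stroke→Sf1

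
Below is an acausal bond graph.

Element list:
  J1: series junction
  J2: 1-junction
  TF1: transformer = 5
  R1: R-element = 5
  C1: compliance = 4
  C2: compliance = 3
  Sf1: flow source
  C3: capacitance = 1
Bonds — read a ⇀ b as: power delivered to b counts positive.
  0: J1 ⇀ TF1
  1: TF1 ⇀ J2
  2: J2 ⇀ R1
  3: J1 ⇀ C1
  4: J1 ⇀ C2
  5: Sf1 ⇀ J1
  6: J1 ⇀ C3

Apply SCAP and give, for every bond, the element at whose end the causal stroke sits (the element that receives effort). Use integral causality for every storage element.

b0 stroke at J1
b1 stroke at TF1
b2 stroke at J2
b3 stroke at J1
b4 stroke at J1
b5 stroke at Sf1
b6 stroke at J1

b5 →Sf1  (Sf1 (Sf) sets flow on bond)
b0 →J1  (1-jn J1 has f-setter on 5)
b3 →J1  (J1: bond 5 brought flow, rest push out)
b4 →J1  (J1 flow already set via bond 5)
b6 →J1  (common-f at J1 fixed by 5)
b1 →TF1  (through TF1, causality passes straight; one stroke at TF1)
b2 →J2  (common-f at J2 fixed by 1)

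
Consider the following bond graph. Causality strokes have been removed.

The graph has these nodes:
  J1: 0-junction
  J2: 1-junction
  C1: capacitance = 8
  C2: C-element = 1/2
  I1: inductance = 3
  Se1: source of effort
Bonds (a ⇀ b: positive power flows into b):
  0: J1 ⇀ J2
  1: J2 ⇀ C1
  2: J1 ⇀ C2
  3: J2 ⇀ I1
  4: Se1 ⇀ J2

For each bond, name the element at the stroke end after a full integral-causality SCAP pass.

β4 stroke→J2  (Se1 (Se) sets effort on bond)
β1 stroke→J2  (prefer integral on C1)
β2 stroke→J1  (prefer integral on C2)
β0 stroke→J2  (J1 effort already set via bond 2)
β3 stroke→I1  (J2: last free bond brings flow in)

bond 0 →J2
bond 1 →J2
bond 2 →J1
bond 3 →I1
bond 4 →J2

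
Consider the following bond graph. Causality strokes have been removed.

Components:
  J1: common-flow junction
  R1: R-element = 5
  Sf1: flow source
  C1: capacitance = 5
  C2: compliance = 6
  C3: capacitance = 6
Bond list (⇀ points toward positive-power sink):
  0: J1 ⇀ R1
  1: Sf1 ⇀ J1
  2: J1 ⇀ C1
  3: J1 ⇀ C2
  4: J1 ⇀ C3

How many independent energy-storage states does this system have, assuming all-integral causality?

3  (C1, C2, C3 all integral)

#1 |Sf1  (Sf1 fixes flow; stroke at Sf1)
#0 |J1  (J1 flow already set via bond 1)
#2 |J1  (J1 flow already set via bond 1)
#3 |J1  (common-f at J1 fixed by 1)
#4 |J1  (common-f at J1 fixed by 1)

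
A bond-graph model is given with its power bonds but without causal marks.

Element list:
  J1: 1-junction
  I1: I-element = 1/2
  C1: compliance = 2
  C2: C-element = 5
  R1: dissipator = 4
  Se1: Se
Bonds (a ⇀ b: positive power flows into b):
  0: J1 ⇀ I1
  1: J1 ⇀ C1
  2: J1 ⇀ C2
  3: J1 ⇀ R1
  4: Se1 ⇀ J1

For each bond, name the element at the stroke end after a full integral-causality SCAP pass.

bond 4 →J1  (source Se1 imposes e)
bond 0 →I1  (I1: I, integral causality)
bond 1 →J1  (1-jn J1 has f-setter on 0)
bond 2 →J1  (J1 flow already set via bond 0)
bond 3 →J1  (common-f at J1 fixed by 0)

b0 →I1
b1 →J1
b2 →J1
b3 →J1
b4 →J1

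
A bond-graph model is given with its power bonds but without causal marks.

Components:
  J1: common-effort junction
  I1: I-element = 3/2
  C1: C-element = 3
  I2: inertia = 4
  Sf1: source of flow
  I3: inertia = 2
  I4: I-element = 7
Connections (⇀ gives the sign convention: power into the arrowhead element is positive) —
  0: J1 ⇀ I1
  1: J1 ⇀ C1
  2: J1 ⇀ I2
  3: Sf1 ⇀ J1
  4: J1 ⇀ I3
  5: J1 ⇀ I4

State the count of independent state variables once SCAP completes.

#3 |Sf1  (Sf1: flow source, stroke at near end)
#0 |I1  (prefer integral on I1)
#1 |J1  (prefer integral on C1)
#2 |I2  (J1: bond 1 brought effort, rest push out)
#4 |I3  (0-jn J1 has e-setter on 1)
#5 |I4  (common-e at J1 fixed by 1)

5  (C1, I1, I2, I3, I4 all integral)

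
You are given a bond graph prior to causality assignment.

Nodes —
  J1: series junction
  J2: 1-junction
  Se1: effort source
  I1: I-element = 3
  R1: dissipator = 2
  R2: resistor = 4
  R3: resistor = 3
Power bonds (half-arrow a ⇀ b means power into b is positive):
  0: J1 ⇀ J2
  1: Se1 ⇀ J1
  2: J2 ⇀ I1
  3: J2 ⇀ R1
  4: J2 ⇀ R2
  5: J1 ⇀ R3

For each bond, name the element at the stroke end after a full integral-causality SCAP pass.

bond 0 stroke at J2
bond 1 stroke at J1
bond 2 stroke at I1
bond 3 stroke at J2
bond 4 stroke at J2
bond 5 stroke at J1

bond 1 stroke→J1  (source Se1 imposes e)
bond 2 stroke→I1  (I1 outputs flow p/I1)
bond 0 stroke→J2  (common-f at J2 fixed by 2)
bond 3 stroke→J2  (1-jn J2 has f-setter on 2)
bond 4 stroke→J2  (J2 flow already set via bond 2)
bond 5 stroke→J1  (J1 flow already set via bond 0)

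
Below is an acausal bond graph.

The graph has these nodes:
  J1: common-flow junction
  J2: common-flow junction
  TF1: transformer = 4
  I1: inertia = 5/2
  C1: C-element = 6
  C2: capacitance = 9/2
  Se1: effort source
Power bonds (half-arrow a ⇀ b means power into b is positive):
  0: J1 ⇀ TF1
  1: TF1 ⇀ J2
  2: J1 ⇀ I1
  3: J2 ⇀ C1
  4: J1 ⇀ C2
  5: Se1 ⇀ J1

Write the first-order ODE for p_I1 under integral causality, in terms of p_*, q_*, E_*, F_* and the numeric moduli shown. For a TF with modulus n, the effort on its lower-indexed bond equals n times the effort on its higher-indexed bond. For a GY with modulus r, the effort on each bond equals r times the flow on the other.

#5 stroke→J1  (Se1 (Se) sets effort on bond)
#2 stroke→I1  (I1 integral (f out))
#0 stroke→J1  (common-f at J1 fixed by 2)
#4 stroke→J1  (J1: bond 2 brought flow, rest push out)
#1 stroke→TF1  (TF TF1: opposite of bond 0)
#3 stroke→J2  (J2 flow already set via bond 1)

dp_I1/dt = E_Se1 - 2*q_C1/3 - 2*q_C2/9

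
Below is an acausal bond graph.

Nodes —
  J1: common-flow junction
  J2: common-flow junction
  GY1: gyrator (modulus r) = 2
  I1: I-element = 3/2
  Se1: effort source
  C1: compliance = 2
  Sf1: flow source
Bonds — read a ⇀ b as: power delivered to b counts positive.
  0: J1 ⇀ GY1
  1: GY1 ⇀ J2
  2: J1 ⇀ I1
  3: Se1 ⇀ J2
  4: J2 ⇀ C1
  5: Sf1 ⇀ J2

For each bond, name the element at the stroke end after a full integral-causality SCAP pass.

bond 3 |J2  (Se1 fixes effort; stroke away)
bond 5 |Sf1  (Sf1 fixes flow; stroke at Sf1)
bond 1 |J2  (J2 flow already set via bond 5)
bond 4 |J2  (J2: bond 5 brought flow, rest push out)
bond 0 |J1  (GY1: gyrator matches bond 1)
bond 2 |I1  (J1: last free bond brings flow in)

b0 stroke at J1
b1 stroke at J2
b2 stroke at I1
b3 stroke at J2
b4 stroke at J2
b5 stroke at Sf1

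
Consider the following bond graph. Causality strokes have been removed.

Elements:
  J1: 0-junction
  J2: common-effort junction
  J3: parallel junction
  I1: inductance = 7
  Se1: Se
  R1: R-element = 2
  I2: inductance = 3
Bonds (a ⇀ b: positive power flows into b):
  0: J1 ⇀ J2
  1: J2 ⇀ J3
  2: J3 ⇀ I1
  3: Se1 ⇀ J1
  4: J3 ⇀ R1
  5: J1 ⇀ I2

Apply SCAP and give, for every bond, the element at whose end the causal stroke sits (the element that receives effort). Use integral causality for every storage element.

b0 stroke→J2
b1 stroke→J3
b2 stroke→I1
b3 stroke→J1
b4 stroke→R1
b5 stroke→I2

β3 stroke→J1  (source Se1 imposes e)
β0 stroke→J2  (J1 effort already set via bond 3)
β5 stroke→I2  (J1: bond 3 brought effort, rest push out)
β1 stroke→J3  (0-jn J2 has e-setter on 0)
β2 stroke→I1  (J3: bond 1 brought effort, rest push out)
β4 stroke→R1  (J3: bond 1 brought effort, rest push out)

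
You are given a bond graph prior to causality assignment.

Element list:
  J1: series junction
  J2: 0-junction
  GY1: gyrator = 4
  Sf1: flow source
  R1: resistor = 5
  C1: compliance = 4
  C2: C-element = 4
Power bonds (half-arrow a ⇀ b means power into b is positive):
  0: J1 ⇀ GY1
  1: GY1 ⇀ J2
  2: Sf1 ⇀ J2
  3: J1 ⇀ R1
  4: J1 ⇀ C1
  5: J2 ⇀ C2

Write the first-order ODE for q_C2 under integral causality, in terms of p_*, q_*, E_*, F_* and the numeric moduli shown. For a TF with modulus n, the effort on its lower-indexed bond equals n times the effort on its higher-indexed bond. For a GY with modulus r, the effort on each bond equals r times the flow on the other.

b2 |Sf1  (Sf1: flow source, stroke at near end)
b4 |J1  (C1 outputs effort q/C1)
b5 |J2  (prefer integral on C2)
b1 |GY1  (J2 effort already set via bond 5)
b0 |GY1  (GY GY1: same side as bond 1)
b3 |J1  (J1: bond 0 brought flow, rest push out)

dq_C2/dt = F_Sf1 - q_C1/16 - 5*q_C2/64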